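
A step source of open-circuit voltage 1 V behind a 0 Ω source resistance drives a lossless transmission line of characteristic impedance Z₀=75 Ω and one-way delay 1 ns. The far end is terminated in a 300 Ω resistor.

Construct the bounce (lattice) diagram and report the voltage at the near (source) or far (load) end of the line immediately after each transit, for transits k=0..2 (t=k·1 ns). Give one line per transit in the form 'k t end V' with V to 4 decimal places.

Γ_L=0.600000, Γ_S=-1.000000; launch V₁=1·75/75=1.000000
k=0 src: V=1.0000
k=1 load: inc=1.000000, refl=1.000000·0.600000=0.6000; V=0.000000+1.000000+0.600000=1.6000
k=2 src: inc=0.600000, refl=0.600000·-1.000000=-0.6000; V=1.000000+0.600000+-0.600000=1.0000

0 0 source 1.0000
1 1 load 1.6000
2 2 source 1.0000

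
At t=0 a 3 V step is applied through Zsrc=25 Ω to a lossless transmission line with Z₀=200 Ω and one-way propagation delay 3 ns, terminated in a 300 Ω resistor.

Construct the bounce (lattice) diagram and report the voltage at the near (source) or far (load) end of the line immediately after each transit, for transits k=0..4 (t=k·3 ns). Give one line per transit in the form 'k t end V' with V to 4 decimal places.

Γ_L=0.200000, Γ_S=-0.777778; launch V₁=3·200/225=2.666667
k=0 src: V=2.6667
k=1 load: inc=2.666667, refl=2.666667·0.200000=0.5333; V=0.000000+2.666667+0.533333=3.2000
k=2 src: inc=0.533333, refl=0.533333·-0.777778=-0.4148; V=2.666667+0.533333+-0.414815=2.7852
k=3 load: inc=-0.414815, refl=-0.414815·0.200000=-0.0830; V=3.200000+-0.414815+-0.082963=2.7022
k=4 src: inc=-0.082963, refl=-0.082963·-0.777778=0.0645; V=2.785185+-0.082963+0.064527=2.7667

0 0 source 2.6667
1 3 load 3.2000
2 6 source 2.7852
3 9 load 2.7022
4 12 source 2.7667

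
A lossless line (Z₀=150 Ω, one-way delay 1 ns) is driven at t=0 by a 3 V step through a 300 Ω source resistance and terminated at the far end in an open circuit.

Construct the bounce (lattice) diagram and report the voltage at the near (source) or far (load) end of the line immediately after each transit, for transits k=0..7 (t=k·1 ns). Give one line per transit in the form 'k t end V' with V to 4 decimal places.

Γ_L=1.000000, Γ_S=0.333333; launch V₁=3·150/450=1.000000
k=0 src: V=1.0000
k=1 load: inc=1.000000, refl=1.000000·1.000000=1.0000; V=0.000000+1.000000+1.000000=2.0000
k=2 src: inc=1.000000, refl=1.000000·0.333333=0.3333; V=1.000000+1.000000+0.333333=2.3333
k=3 load: inc=0.333333, refl=0.333333·1.000000=0.3333; V=2.000000+0.333333+0.333333=2.6667
k=4 src: inc=0.333333, refl=0.333333·0.333333=0.1111; V=2.333333+0.333333+0.111111=2.7778
k=5 load: inc=0.111111, refl=0.111111·1.000000=0.1111; V=2.666667+0.111111+0.111111=2.8889
k=6 src: inc=0.111111, refl=0.111111·0.333333=0.0370; V=2.777778+0.111111+0.037037=2.9259
k=7 load: inc=0.037037, refl=0.037037·1.000000=0.0370; V=2.888889+0.037037+0.037037=2.9630

0 0 source 1.0000
1 1 load 2.0000
2 2 source 2.3333
3 3 load 2.6667
4 4 source 2.7778
5 5 load 2.8889
6 6 source 2.9259
7 7 load 2.9630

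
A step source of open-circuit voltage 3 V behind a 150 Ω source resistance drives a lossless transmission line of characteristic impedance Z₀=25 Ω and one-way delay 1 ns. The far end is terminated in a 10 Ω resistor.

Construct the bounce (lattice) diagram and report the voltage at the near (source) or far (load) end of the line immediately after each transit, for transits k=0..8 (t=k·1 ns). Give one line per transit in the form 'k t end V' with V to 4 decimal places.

0 0 source 0.4286
1 1 load 0.2449
2 2 source 0.1137
3 3 load 0.1699
4 4 source 0.2101
5 5 load 0.1929
6 6 source 0.1806
7 7 load 0.1859
8 8 source 0.1896

Γ_L=-0.428571, Γ_S=0.714286; launch V₁=3·25/175=0.428571
k=0 src: V=0.4286
k=1 load: inc=0.428571, refl=0.428571·-0.428571=-0.1837; V=0.000000+0.428571+-0.183673=0.2449
k=2 src: inc=-0.183673, refl=-0.183673·0.714286=-0.1312; V=0.428571+-0.183673+-0.131195=0.1137
k=3 load: inc=-0.131195, refl=-0.131195·-0.428571=0.0562; V=0.244898+-0.131195+0.056227=0.1699
k=4 src: inc=0.056227, refl=0.056227·0.714286=0.0402; V=0.113703+0.056227+0.040162=0.2101
k=5 load: inc=0.040162, refl=0.040162·-0.428571=-0.0172; V=0.169929+0.040162+-0.017212=0.1929
k=6 src: inc=-0.017212, refl=-0.017212·0.714286=-0.0123; V=0.210091+-0.017212+-0.012294=0.1806
k=7 load: inc=-0.012294, refl=-0.012294·-0.428571=0.0053; V=0.192879+-0.012294+0.005269=0.1859
k=8 src: inc=0.005269, refl=0.005269·0.714286=0.0038; V=0.180584+0.005269+0.003764=0.1896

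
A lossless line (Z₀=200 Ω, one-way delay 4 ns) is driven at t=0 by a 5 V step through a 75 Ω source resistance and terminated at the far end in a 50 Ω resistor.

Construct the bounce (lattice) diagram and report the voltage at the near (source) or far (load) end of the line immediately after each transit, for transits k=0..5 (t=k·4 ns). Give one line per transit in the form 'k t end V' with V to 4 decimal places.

Γ_L=-0.600000, Γ_S=-0.454545; launch V₁=5·200/275=3.636364
k=0 src: V=3.6364
k=1 load: inc=3.636364, refl=3.636364·-0.600000=-2.1818; V=0.000000+3.636364+-2.181818=1.4545
k=2 src: inc=-2.181818, refl=-2.181818·-0.454545=0.9917; V=3.636364+-2.181818+0.991736=2.4463
k=3 load: inc=0.991736, refl=0.991736·-0.600000=-0.5950; V=1.454545+0.991736+-0.595041=1.8512
k=4 src: inc=-0.595041, refl=-0.595041·-0.454545=0.2705; V=2.446281+-0.595041+0.270473=2.1217
k=5 load: inc=0.270473, refl=0.270473·-0.600000=-0.1623; V=1.851240+0.270473+-0.162284=1.9594

0 0 source 3.6364
1 4 load 1.4545
2 8 source 2.4463
3 12 load 1.8512
4 16 source 2.1217
5 20 load 1.9594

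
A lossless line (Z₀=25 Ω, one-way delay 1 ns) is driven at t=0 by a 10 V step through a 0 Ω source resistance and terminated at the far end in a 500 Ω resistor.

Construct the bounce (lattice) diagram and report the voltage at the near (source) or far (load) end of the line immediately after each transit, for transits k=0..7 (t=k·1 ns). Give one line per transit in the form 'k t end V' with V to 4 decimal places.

Γ_L=0.904762, Γ_S=-1.000000; launch V₁=10·25/25=10.000000
k=0 src: V=10.0000
k=1 load: inc=10.000000, refl=10.000000·0.904762=9.0476; V=0.000000+10.000000+9.047619=19.0476
k=2 src: inc=9.047619, refl=9.047619·-1.000000=-9.0476; V=10.000000+9.047619+-9.047619=10.0000
k=3 load: inc=-9.047619, refl=-9.047619·0.904762=-8.1859; V=19.047619+-9.047619+-8.185941=1.8141
k=4 src: inc=-8.185941, refl=-8.185941·-1.000000=8.1859; V=10.000000+-8.185941+8.185941=10.0000
k=5 load: inc=8.185941, refl=8.185941·0.904762=7.4063; V=1.814059+8.185941+7.406328=17.4063
k=6 src: inc=7.406328, refl=7.406328·-1.000000=-7.4063; V=10.000000+7.406328+-7.406328=10.0000
k=7 load: inc=-7.406328, refl=-7.406328·0.904762=-6.7010; V=17.406328+-7.406328+-6.700963=3.2990

0 0 source 10.0000
1 1 load 19.0476
2 2 source 10.0000
3 3 load 1.8141
4 4 source 10.0000
5 5 load 17.4063
6 6 source 10.0000
7 7 load 3.2990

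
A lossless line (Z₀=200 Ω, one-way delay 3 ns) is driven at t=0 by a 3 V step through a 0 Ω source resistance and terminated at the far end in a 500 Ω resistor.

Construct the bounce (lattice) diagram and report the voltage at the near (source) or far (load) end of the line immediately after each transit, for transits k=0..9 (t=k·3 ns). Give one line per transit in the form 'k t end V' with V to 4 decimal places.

Γ_L=0.428571, Γ_S=-1.000000; launch V₁=3·200/200=3.000000
k=0 src: V=3.0000
k=1 load: inc=3.000000, refl=3.000000·0.428571=1.2857; V=0.000000+3.000000+1.285714=4.2857
k=2 src: inc=1.285714, refl=1.285714·-1.000000=-1.2857; V=3.000000+1.285714+-1.285714=3.0000
k=3 load: inc=-1.285714, refl=-1.285714·0.428571=-0.5510; V=4.285714+-1.285714+-0.551020=2.4490
k=4 src: inc=-0.551020, refl=-0.551020·-1.000000=0.5510; V=3.000000+-0.551020+0.551020=3.0000
k=5 load: inc=0.551020, refl=0.551020·0.428571=0.2362; V=2.448980+0.551020+0.236152=3.2362
k=6 src: inc=0.236152, refl=0.236152·-1.000000=-0.2362; V=3.000000+0.236152+-0.236152=3.0000
k=7 load: inc=-0.236152, refl=-0.236152·0.428571=-0.1012; V=3.236152+-0.236152+-0.101208=2.8988
k=8 src: inc=-0.101208, refl=-0.101208·-1.000000=0.1012; V=3.000000+-0.101208+0.101208=3.0000
k=9 load: inc=0.101208, refl=0.101208·0.428571=0.0434; V=2.898792+0.101208+0.043375=3.0434

0 0 source 3.0000
1 3 load 4.2857
2 6 source 3.0000
3 9 load 2.4490
4 12 source 3.0000
5 15 load 3.2362
6 18 source 3.0000
7 21 load 2.8988
8 24 source 3.0000
9 27 load 3.0434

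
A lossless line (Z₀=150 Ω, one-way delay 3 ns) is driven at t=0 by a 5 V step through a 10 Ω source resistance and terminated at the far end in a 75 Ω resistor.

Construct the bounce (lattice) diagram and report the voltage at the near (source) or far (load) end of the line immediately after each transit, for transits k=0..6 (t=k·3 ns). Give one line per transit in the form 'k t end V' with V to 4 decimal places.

0 0 source 4.6875
1 3 load 3.1250
2 6 source 4.4922
3 9 load 4.0365
4 12 source 4.4352
5 15 load 4.3023
6 18 source 4.4186

Γ_L=-0.333333, Γ_S=-0.875000; launch V₁=5·150/160=4.687500
k=0 src: V=4.6875
k=1 load: inc=4.687500, refl=4.687500·-0.333333=-1.5625; V=0.000000+4.687500+-1.562500=3.1250
k=2 src: inc=-1.562500, refl=-1.562500·-0.875000=1.3672; V=4.687500+-1.562500+1.367188=4.4922
k=3 load: inc=1.367188, refl=1.367188·-0.333333=-0.4557; V=3.125000+1.367188+-0.455729=4.0365
k=4 src: inc=-0.455729, refl=-0.455729·-0.875000=0.3988; V=4.492188+-0.455729+0.398763=4.4352
k=5 load: inc=0.398763, refl=0.398763·-0.333333=-0.1329; V=4.036458+0.398763+-0.132921=4.3023
k=6 src: inc=-0.132921, refl=-0.132921·-0.875000=0.1163; V=4.435221+-0.132921+0.116306=4.4186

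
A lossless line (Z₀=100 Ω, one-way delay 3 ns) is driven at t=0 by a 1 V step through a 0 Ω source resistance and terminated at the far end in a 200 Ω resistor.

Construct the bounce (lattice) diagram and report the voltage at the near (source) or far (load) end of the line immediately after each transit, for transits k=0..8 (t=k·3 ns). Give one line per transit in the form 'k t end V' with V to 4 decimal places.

Γ_L=0.333333, Γ_S=-1.000000; launch V₁=1·100/100=1.000000
k=0 src: V=1.0000
k=1 load: inc=1.000000, refl=1.000000·0.333333=0.3333; V=0.000000+1.000000+0.333333=1.3333
k=2 src: inc=0.333333, refl=0.333333·-1.000000=-0.3333; V=1.000000+0.333333+-0.333333=1.0000
k=3 load: inc=-0.333333, refl=-0.333333·0.333333=-0.1111; V=1.333333+-0.333333+-0.111111=0.8889
k=4 src: inc=-0.111111, refl=-0.111111·-1.000000=0.1111; V=1.000000+-0.111111+0.111111=1.0000
k=5 load: inc=0.111111, refl=0.111111·0.333333=0.0370; V=0.888889+0.111111+0.037037=1.0370
k=6 src: inc=0.037037, refl=0.037037·-1.000000=-0.0370; V=1.000000+0.037037+-0.037037=1.0000
k=7 load: inc=-0.037037, refl=-0.037037·0.333333=-0.0123; V=1.037037+-0.037037+-0.012346=0.9877
k=8 src: inc=-0.012346, refl=-0.012346·-1.000000=0.0123; V=1.000000+-0.012346+0.012346=1.0000

0 0 source 1.0000
1 3 load 1.3333
2 6 source 1.0000
3 9 load 0.8889
4 12 source 1.0000
5 15 load 1.0370
6 18 source 1.0000
7 21 load 0.9877
8 24 source 1.0000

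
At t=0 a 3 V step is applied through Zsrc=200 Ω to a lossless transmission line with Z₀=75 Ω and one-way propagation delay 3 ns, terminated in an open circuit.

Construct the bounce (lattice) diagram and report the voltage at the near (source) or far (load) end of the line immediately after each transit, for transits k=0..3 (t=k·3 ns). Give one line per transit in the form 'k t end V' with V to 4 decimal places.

0 0 source 0.8182
1 3 load 1.6364
2 6 source 2.0083
3 9 load 2.3802

Γ_L=1.000000, Γ_S=0.454545; launch V₁=3·75/275=0.818182
k=0 src: V=0.8182
k=1 load: inc=0.818182, refl=0.818182·1.000000=0.8182; V=0.000000+0.818182+0.818182=1.6364
k=2 src: inc=0.818182, refl=0.818182·0.454545=0.3719; V=0.818182+0.818182+0.371901=2.0083
k=3 load: inc=0.371901, refl=0.371901·1.000000=0.3719; V=1.636364+0.371901+0.371901=2.3802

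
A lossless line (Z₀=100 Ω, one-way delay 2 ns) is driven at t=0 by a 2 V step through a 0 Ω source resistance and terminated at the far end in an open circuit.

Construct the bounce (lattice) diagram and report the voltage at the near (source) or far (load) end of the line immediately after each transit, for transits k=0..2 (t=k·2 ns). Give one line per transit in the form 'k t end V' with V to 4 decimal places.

0 0 source 2.0000
1 2 load 4.0000
2 4 source 2.0000

Γ_L=1.000000, Γ_S=-1.000000; launch V₁=2·100/100=2.000000
k=0 src: V=2.0000
k=1 load: inc=2.000000, refl=2.000000·1.000000=2.0000; V=0.000000+2.000000+2.000000=4.0000
k=2 src: inc=2.000000, refl=2.000000·-1.000000=-2.0000; V=2.000000+2.000000+-2.000000=2.0000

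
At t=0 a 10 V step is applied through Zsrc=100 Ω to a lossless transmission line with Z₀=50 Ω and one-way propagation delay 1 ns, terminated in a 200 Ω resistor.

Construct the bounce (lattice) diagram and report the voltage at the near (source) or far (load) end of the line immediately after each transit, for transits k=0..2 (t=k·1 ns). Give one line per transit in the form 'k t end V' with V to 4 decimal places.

0 0 source 3.3333
1 1 load 5.3333
2 2 source 6.0000

Γ_L=0.600000, Γ_S=0.333333; launch V₁=10·50/150=3.333333
k=0 src: V=3.3333
k=1 load: inc=3.333333, refl=3.333333·0.600000=2.0000; V=0.000000+3.333333+2.000000=5.3333
k=2 src: inc=2.000000, refl=2.000000·0.333333=0.6667; V=3.333333+2.000000+0.666667=6.0000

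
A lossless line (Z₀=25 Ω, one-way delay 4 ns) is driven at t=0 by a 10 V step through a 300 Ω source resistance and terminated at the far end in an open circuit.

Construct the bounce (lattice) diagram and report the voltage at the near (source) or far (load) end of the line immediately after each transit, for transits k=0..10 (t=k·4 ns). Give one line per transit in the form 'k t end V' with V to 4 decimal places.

0 0 source 0.7692
1 4 load 1.5385
2 8 source 2.1893
3 12 load 2.8402
4 16 source 3.3910
5 20 load 3.9417
6 24 source 4.4078
7 28 load 4.8738
8 32 source 5.2681
9 36 load 5.6624
10 40 source 5.9961

Γ_L=1.000000, Γ_S=0.846154; launch V₁=10·25/325=0.769231
k=0 src: V=0.7692
k=1 load: inc=0.769231, refl=0.769231·1.000000=0.7692; V=0.000000+0.769231+0.769231=1.5385
k=2 src: inc=0.769231, refl=0.769231·0.846154=0.6509; V=0.769231+0.769231+0.650888=2.1893
k=3 load: inc=0.650888, refl=0.650888·1.000000=0.6509; V=1.538462+0.650888+0.650888=2.8402
k=4 src: inc=0.650888, refl=0.650888·0.846154=0.5508; V=2.189349+0.650888+0.550751=3.3910
k=5 load: inc=0.550751, refl=0.550751·1.000000=0.5508; V=2.840237+0.550751+0.550751=3.9417
k=6 src: inc=0.550751, refl=0.550751·0.846154=0.4660; V=3.390988+0.550751+0.466020=4.4078
k=7 load: inc=0.466020, refl=0.466020·1.000000=0.4660; V=3.941739+0.466020+0.466020=4.8738
k=8 src: inc=0.466020, refl=0.466020·0.846154=0.3943; V=4.407759+0.466020+0.394325=5.2681
k=9 load: inc=0.394325, refl=0.394325·1.000000=0.3943; V=4.873779+0.394325+0.394325=5.6624
k=10 src: inc=0.394325, refl=0.394325·0.846154=0.3337; V=5.268104+0.394325+0.333659=5.9961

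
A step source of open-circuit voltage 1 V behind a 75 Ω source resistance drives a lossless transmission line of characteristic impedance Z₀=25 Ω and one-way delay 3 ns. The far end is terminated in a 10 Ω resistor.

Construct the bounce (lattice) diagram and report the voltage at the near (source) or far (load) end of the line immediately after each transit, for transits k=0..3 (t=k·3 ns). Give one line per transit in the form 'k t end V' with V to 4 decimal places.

0 0 source 0.2500
1 3 load 0.1429
2 6 source 0.0893
3 9 load 0.1122

Γ_L=-0.428571, Γ_S=0.500000; launch V₁=1·25/100=0.250000
k=0 src: V=0.2500
k=1 load: inc=0.250000, refl=0.250000·-0.428571=-0.1071; V=0.000000+0.250000+-0.107143=0.1429
k=2 src: inc=-0.107143, refl=-0.107143·0.500000=-0.0536; V=0.250000+-0.107143+-0.053571=0.0893
k=3 load: inc=-0.053571, refl=-0.053571·-0.428571=0.0230; V=0.142857+-0.053571+0.022959=0.1122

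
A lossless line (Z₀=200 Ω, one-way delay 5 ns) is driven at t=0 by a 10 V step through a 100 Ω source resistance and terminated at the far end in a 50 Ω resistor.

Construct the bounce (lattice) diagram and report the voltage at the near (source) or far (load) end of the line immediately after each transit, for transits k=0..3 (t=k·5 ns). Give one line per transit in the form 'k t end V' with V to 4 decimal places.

0 0 source 6.6667
1 5 load 2.6667
2 10 source 4.0000
3 15 load 3.2000

Γ_L=-0.600000, Γ_S=-0.333333; launch V₁=10·200/300=6.666667
k=0 src: V=6.6667
k=1 load: inc=6.666667, refl=6.666667·-0.600000=-4.0000; V=0.000000+6.666667+-4.000000=2.6667
k=2 src: inc=-4.000000, refl=-4.000000·-0.333333=1.3333; V=6.666667+-4.000000+1.333333=4.0000
k=3 load: inc=1.333333, refl=1.333333·-0.600000=-0.8000; V=2.666667+1.333333+-0.800000=3.2000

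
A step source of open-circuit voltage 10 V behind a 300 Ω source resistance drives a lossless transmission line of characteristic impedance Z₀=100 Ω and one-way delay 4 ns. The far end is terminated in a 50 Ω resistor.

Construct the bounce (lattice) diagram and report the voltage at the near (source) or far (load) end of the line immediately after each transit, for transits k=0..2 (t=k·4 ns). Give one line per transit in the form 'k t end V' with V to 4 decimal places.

Γ_L=-0.333333, Γ_S=0.500000; launch V₁=10·100/400=2.500000
k=0 src: V=2.5000
k=1 load: inc=2.500000, refl=2.500000·-0.333333=-0.8333; V=0.000000+2.500000+-0.833333=1.6667
k=2 src: inc=-0.833333, refl=-0.833333·0.500000=-0.4167; V=2.500000+-0.833333+-0.416667=1.2500

0 0 source 2.5000
1 4 load 1.6667
2 8 source 1.2500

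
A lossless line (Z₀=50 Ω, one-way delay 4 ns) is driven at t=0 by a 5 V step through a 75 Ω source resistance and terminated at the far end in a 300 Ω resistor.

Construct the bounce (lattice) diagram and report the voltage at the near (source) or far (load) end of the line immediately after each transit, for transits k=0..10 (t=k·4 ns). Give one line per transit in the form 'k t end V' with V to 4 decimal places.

0 0 source 2.0000
1 4 load 3.4286
2 8 source 3.7143
3 12 load 3.9184
4 16 source 3.9592
5 20 load 3.9883
6 24 source 3.9942
7 28 load 3.9983
8 32 source 3.9992
9 36 load 3.9998
10 40 source 3.9999

Γ_L=0.714286, Γ_S=0.200000; launch V₁=5·50/125=2.000000
k=0 src: V=2.0000
k=1 load: inc=2.000000, refl=2.000000·0.714286=1.4286; V=0.000000+2.000000+1.428571=3.4286
k=2 src: inc=1.428571, refl=1.428571·0.200000=0.2857; V=2.000000+1.428571+0.285714=3.7143
k=3 load: inc=0.285714, refl=0.285714·0.714286=0.2041; V=3.428571+0.285714+0.204082=3.9184
k=4 src: inc=0.204082, refl=0.204082·0.200000=0.0408; V=3.714286+0.204082+0.040816=3.9592
k=5 load: inc=0.040816, refl=0.040816·0.714286=0.0292; V=3.918367+0.040816+0.029155=3.9883
k=6 src: inc=0.029155, refl=0.029155·0.200000=0.0058; V=3.959184+0.029155+0.005831=3.9942
k=7 load: inc=0.005831, refl=0.005831·0.714286=0.0042; V=3.988338+0.005831+0.004165=3.9983
k=8 src: inc=0.004165, refl=0.004165·0.200000=0.0008; V=3.994169+0.004165+0.000833=3.9992
k=9 load: inc=0.000833, refl=0.000833·0.714286=0.0006; V=3.998334+0.000833+0.000595=3.9998
k=10 src: inc=0.000595, refl=0.000595·0.200000=0.0001; V=3.999167+0.000595+0.000119=3.9999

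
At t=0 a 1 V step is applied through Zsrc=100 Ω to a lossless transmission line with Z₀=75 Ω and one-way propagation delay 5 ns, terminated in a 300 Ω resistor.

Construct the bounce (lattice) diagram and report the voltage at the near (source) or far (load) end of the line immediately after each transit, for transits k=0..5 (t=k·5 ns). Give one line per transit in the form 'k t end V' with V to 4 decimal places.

0 0 source 0.4286
1 5 load 0.6857
2 10 source 0.7224
3 15 load 0.7445
4 20 source 0.7476
5 25 load 0.7495

Γ_L=0.600000, Γ_S=0.142857; launch V₁=1·75/175=0.428571
k=0 src: V=0.4286
k=1 load: inc=0.428571, refl=0.428571·0.600000=0.2571; V=0.000000+0.428571+0.257143=0.6857
k=2 src: inc=0.257143, refl=0.257143·0.142857=0.0367; V=0.428571+0.257143+0.036735=0.7224
k=3 load: inc=0.036735, refl=0.036735·0.600000=0.0220; V=0.685714+0.036735+0.022041=0.7445
k=4 src: inc=0.022041, refl=0.022041·0.142857=0.0031; V=0.722449+0.022041+0.003149=0.7476
k=5 load: inc=0.003149, refl=0.003149·0.600000=0.0019; V=0.744490+0.003149+0.001889=0.7495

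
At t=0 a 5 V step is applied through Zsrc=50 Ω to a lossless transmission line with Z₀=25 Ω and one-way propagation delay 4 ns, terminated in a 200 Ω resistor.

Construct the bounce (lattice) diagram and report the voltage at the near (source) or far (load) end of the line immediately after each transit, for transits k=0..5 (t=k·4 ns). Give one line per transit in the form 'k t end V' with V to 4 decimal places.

0 0 source 1.6667
1 4 load 2.9630
2 8 source 3.3951
3 12 load 3.7311
4 16 source 3.8432
5 20 load 3.9303

Γ_L=0.777778, Γ_S=0.333333; launch V₁=5·25/75=1.666667
k=0 src: V=1.6667
k=1 load: inc=1.666667, refl=1.666667·0.777778=1.2963; V=0.000000+1.666667+1.296296=2.9630
k=2 src: inc=1.296296, refl=1.296296·0.333333=0.4321; V=1.666667+1.296296+0.432099=3.3951
k=3 load: inc=0.432099, refl=0.432099·0.777778=0.3361; V=2.962963+0.432099+0.336077=3.7311
k=4 src: inc=0.336077, refl=0.336077·0.333333=0.1120; V=3.395062+0.336077+0.112026=3.8432
k=5 load: inc=0.112026, refl=0.112026·0.777778=0.0871; V=3.731139+0.112026+0.087131=3.9303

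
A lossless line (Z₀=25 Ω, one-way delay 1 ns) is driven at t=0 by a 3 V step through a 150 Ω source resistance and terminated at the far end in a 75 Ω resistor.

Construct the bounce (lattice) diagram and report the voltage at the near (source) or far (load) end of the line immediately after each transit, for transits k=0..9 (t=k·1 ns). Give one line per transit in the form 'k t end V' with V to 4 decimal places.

Γ_L=0.500000, Γ_S=0.714286; launch V₁=3·25/175=0.428571
k=0 src: V=0.4286
k=1 load: inc=0.428571, refl=0.428571·0.500000=0.2143; V=0.000000+0.428571+0.214286=0.6429
k=2 src: inc=0.214286, refl=0.214286·0.714286=0.1531; V=0.428571+0.214286+0.153061=0.7959
k=3 load: inc=0.153061, refl=0.153061·0.500000=0.0765; V=0.642857+0.153061+0.076531=0.8724
k=4 src: inc=0.076531, refl=0.076531·0.714286=0.0547; V=0.795918+0.076531+0.054665=0.9271
k=5 load: inc=0.054665, refl=0.054665·0.500000=0.0273; V=0.872449+0.054665+0.027332=0.9544
k=6 src: inc=0.027332, refl=0.027332·0.714286=0.0195; V=0.927114+0.027332+0.019523=0.9740
k=7 load: inc=0.019523, refl=0.019523·0.500000=0.0098; V=0.954446+0.019523+0.009762=0.9837
k=8 src: inc=0.009762, refl=0.009762·0.714286=0.0070; V=0.973969+0.009762+0.006973=0.9907
k=9 load: inc=0.006973, refl=0.006973·0.500000=0.0035; V=0.983731+0.006973+0.003486=0.9942

0 0 source 0.4286
1 1 load 0.6429
2 2 source 0.7959
3 3 load 0.8724
4 4 source 0.9271
5 5 load 0.9544
6 6 source 0.9740
7 7 load 0.9837
8 8 source 0.9907
9 9 load 0.9942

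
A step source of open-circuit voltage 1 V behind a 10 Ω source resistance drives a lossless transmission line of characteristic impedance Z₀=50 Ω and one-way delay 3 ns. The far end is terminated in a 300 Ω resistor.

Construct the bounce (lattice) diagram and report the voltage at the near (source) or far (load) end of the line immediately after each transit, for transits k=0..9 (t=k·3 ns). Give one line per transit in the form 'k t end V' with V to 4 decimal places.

0 0 source 0.8333
1 3 load 1.4286
2 6 source 1.0317
3 9 load 0.7483
4 12 source 0.9373
5 15 load 1.0722
6 18 source 0.9823
7 21 load 0.9180
8 24 source 0.9608
9 27 load 0.9914

Γ_L=0.714286, Γ_S=-0.666667; launch V₁=1·50/60=0.833333
k=0 src: V=0.8333
k=1 load: inc=0.833333, refl=0.833333·0.714286=0.5952; V=0.000000+0.833333+0.595238=1.4286
k=2 src: inc=0.595238, refl=0.595238·-0.666667=-0.3968; V=0.833333+0.595238+-0.396825=1.0317
k=3 load: inc=-0.396825, refl=-0.396825·0.714286=-0.2834; V=1.428571+-0.396825+-0.283447=0.7483
k=4 src: inc=-0.283447, refl=-0.283447·-0.666667=0.1890; V=1.031746+-0.283447+0.188964=0.9373
k=5 load: inc=0.188964, refl=0.188964·0.714286=0.1350; V=0.748299+0.188964+0.134975=1.0722
k=6 src: inc=0.134975, refl=0.134975·-0.666667=-0.0900; V=0.937264+0.134975+-0.089983=0.9823
k=7 load: inc=-0.089983, refl=-0.089983·0.714286=-0.0643; V=1.072238+-0.089983+-0.064274=0.9180
k=8 src: inc=-0.064274, refl=-0.064274·-0.666667=0.0428; V=0.982255+-0.064274+0.042849=0.9608
k=9 load: inc=0.042849, refl=0.042849·0.714286=0.0306; V=0.917982+0.042849+0.030606=0.9914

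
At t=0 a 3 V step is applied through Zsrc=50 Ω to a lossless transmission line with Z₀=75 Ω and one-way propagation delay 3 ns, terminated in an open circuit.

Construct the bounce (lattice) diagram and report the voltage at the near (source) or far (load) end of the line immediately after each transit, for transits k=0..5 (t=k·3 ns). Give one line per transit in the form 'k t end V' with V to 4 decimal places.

0 0 source 1.8000
1 3 load 3.6000
2 6 source 3.2400
3 9 load 2.8800
4 12 source 2.9520
5 15 load 3.0240

Γ_L=1.000000, Γ_S=-0.200000; launch V₁=3·75/125=1.800000
k=0 src: V=1.8000
k=1 load: inc=1.800000, refl=1.800000·1.000000=1.8000; V=0.000000+1.800000+1.800000=3.6000
k=2 src: inc=1.800000, refl=1.800000·-0.200000=-0.3600; V=1.800000+1.800000+-0.360000=3.2400
k=3 load: inc=-0.360000, refl=-0.360000·1.000000=-0.3600; V=3.600000+-0.360000+-0.360000=2.8800
k=4 src: inc=-0.360000, refl=-0.360000·-0.200000=0.0720; V=3.240000+-0.360000+0.072000=2.9520
k=5 load: inc=0.072000, refl=0.072000·1.000000=0.0720; V=2.880000+0.072000+0.072000=3.0240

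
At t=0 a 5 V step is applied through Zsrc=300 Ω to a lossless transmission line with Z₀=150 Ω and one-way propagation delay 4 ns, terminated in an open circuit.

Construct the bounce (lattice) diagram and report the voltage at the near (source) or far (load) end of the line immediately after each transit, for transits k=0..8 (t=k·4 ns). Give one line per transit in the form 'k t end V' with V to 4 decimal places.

0 0 source 1.6667
1 4 load 3.3333
2 8 source 3.8889
3 12 load 4.4444
4 16 source 4.6296
5 20 load 4.8148
6 24 source 4.8765
7 28 load 4.9383
8 32 source 4.9588

Γ_L=1.000000, Γ_S=0.333333; launch V₁=5·150/450=1.666667
k=0 src: V=1.6667
k=1 load: inc=1.666667, refl=1.666667·1.000000=1.6667; V=0.000000+1.666667+1.666667=3.3333
k=2 src: inc=1.666667, refl=1.666667·0.333333=0.5556; V=1.666667+1.666667+0.555556=3.8889
k=3 load: inc=0.555556, refl=0.555556·1.000000=0.5556; V=3.333333+0.555556+0.555556=4.4444
k=4 src: inc=0.555556, refl=0.555556·0.333333=0.1852; V=3.888889+0.555556+0.185185=4.6296
k=5 load: inc=0.185185, refl=0.185185·1.000000=0.1852; V=4.444444+0.185185+0.185185=4.8148
k=6 src: inc=0.185185, refl=0.185185·0.333333=0.0617; V=4.629630+0.185185+0.061728=4.8765
k=7 load: inc=0.061728, refl=0.061728·1.000000=0.0617; V=4.814815+0.061728+0.061728=4.9383
k=8 src: inc=0.061728, refl=0.061728·0.333333=0.0206; V=4.876543+0.061728+0.020576=4.9588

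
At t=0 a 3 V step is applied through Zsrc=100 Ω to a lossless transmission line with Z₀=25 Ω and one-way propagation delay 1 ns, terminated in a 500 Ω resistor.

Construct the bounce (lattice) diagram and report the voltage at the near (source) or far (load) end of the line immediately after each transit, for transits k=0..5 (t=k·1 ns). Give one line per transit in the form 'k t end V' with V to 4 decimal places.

Γ_L=0.904762, Γ_S=0.600000; launch V₁=3·25/125=0.600000
k=0 src: V=0.6000
k=1 load: inc=0.600000, refl=0.600000·0.904762=0.5429; V=0.000000+0.600000+0.542857=1.1429
k=2 src: inc=0.542857, refl=0.542857·0.600000=0.3257; V=0.600000+0.542857+0.325714=1.4686
k=3 load: inc=0.325714, refl=0.325714·0.904762=0.2947; V=1.142857+0.325714+0.294694=1.7633
k=4 src: inc=0.294694, refl=0.294694·0.600000=0.1768; V=1.468571+0.294694+0.176816=1.9401
k=5 load: inc=0.176816, refl=0.176816·0.904762=0.1600; V=1.763265+0.176816+0.159977=2.1001

0 0 source 0.6000
1 1 load 1.1429
2 2 source 1.4686
3 3 load 1.7633
4 4 source 1.9401
5 5 load 2.1001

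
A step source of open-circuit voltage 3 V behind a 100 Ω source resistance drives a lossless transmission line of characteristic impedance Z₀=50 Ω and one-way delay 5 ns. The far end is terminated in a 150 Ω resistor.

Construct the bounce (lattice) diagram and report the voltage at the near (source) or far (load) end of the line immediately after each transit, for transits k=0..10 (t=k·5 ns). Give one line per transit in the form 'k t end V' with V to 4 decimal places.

Γ_L=0.500000, Γ_S=0.333333; launch V₁=3·50/150=1.000000
k=0 src: V=1.0000
k=1 load: inc=1.000000, refl=1.000000·0.500000=0.5000; V=0.000000+1.000000+0.500000=1.5000
k=2 src: inc=0.500000, refl=0.500000·0.333333=0.1667; V=1.000000+0.500000+0.166667=1.6667
k=3 load: inc=0.166667, refl=0.166667·0.500000=0.0833; V=1.500000+0.166667+0.083333=1.7500
k=4 src: inc=0.083333, refl=0.083333·0.333333=0.0278; V=1.666667+0.083333+0.027778=1.7778
k=5 load: inc=0.027778, refl=0.027778·0.500000=0.0139; V=1.750000+0.027778+0.013889=1.7917
k=6 src: inc=0.013889, refl=0.013889·0.333333=0.0046; V=1.777778+0.013889+0.004630=1.7963
k=7 load: inc=0.004630, refl=0.004630·0.500000=0.0023; V=1.791667+0.004630+0.002315=1.7986
k=8 src: inc=0.002315, refl=0.002315·0.333333=0.0008; V=1.796296+0.002315+0.000772=1.7994
k=9 load: inc=0.000772, refl=0.000772·0.500000=0.0004; V=1.798611+0.000772+0.000386=1.7998
k=10 src: inc=0.000386, refl=0.000386·0.333333=0.0001; V=1.799383+0.000386+0.000129=1.7999

0 0 source 1.0000
1 5 load 1.5000
2 10 source 1.6667
3 15 load 1.7500
4 20 source 1.7778
5 25 load 1.7917
6 30 source 1.7963
7 35 load 1.7986
8 40 source 1.7994
9 45 load 1.7998
10 50 source 1.7999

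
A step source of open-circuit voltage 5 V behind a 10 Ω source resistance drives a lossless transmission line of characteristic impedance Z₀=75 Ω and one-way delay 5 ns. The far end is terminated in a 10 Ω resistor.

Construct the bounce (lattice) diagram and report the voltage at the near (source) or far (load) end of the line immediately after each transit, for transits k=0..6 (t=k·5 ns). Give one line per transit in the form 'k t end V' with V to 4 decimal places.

Γ_L=-0.764706, Γ_S=-0.764706; launch V₁=5·75/85=4.411765
k=0 src: V=4.4118
k=1 load: inc=4.411765, refl=4.411765·-0.764706=-3.3737; V=0.000000+4.411765+-3.373702=1.0381
k=2 src: inc=-3.373702, refl=-3.373702·-0.764706=2.5799; V=4.411765+-3.373702+2.579890=3.6180
k=3 load: inc=2.579890, refl=2.579890·-0.764706=-1.9729; V=1.038062+2.579890+-1.972857=1.6451
k=4 src: inc=-1.972857, refl=-1.972857·-0.764706=1.5087; V=3.617952+-1.972857+1.508655=3.1538
k=5 load: inc=1.508655, refl=1.508655·-0.764706=-1.1537; V=1.645095+1.508655+-1.153678=2.0001
k=6 src: inc=-1.153678, refl=-1.153678·-0.764706=0.8822; V=3.153751+-1.153678+0.882224=2.8823

0 0 source 4.4118
1 5 load 1.0381
2 10 source 3.6180
3 15 load 1.6451
4 20 source 3.1538
5 25 load 2.0001
6 30 source 2.8823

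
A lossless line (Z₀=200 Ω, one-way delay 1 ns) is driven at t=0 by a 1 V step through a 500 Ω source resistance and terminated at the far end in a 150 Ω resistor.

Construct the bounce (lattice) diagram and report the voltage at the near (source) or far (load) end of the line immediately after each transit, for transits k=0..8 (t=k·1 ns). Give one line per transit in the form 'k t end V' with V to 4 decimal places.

Γ_L=-0.142857, Γ_S=0.428571; launch V₁=1·200/700=0.285714
k=0 src: V=0.2857
k=1 load: inc=0.285714, refl=0.285714·-0.142857=-0.0408; V=0.000000+0.285714+-0.040816=0.2449
k=2 src: inc=-0.040816, refl=-0.040816·0.428571=-0.0175; V=0.285714+-0.040816+-0.017493=0.2274
k=3 load: inc=-0.017493, refl=-0.017493·-0.142857=0.0025; V=0.244898+-0.017493+0.002499=0.2299
k=4 src: inc=0.002499, refl=0.002499·0.428571=0.0011; V=0.227405+0.002499+0.001071=0.2310
k=5 load: inc=0.001071, refl=0.001071·-0.142857=-0.0002; V=0.229904+0.001071+-0.000153=0.2308
k=6 src: inc=-0.000153, refl=-0.000153·0.428571=-0.0001; V=0.230975+-0.000153+-0.000066=0.2308
k=7 load: inc=-0.000066, refl=-0.000066·-0.142857=0.0000; V=0.230822+-0.000066+0.000009=0.2308
k=8 src: inc=0.000009, refl=0.000009·0.428571=0.0000; V=0.230757+0.000009+0.000004=0.2308

0 0 source 0.2857
1 1 load 0.2449
2 2 source 0.2274
3 3 load 0.2299
4 4 source 0.2310
5 5 load 0.2308
6 6 source 0.2308
7 7 load 0.2308
8 8 source 0.2308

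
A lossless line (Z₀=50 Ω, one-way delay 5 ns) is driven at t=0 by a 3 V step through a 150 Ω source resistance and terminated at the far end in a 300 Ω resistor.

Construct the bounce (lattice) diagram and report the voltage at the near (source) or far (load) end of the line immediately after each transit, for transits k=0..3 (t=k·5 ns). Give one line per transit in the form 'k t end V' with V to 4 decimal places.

0 0 source 0.7500
1 5 load 1.2857
2 10 source 1.5536
3 15 load 1.7449

Γ_L=0.714286, Γ_S=0.500000; launch V₁=3·50/200=0.750000
k=0 src: V=0.7500
k=1 load: inc=0.750000, refl=0.750000·0.714286=0.5357; V=0.000000+0.750000+0.535714=1.2857
k=2 src: inc=0.535714, refl=0.535714·0.500000=0.2679; V=0.750000+0.535714+0.267857=1.5536
k=3 load: inc=0.267857, refl=0.267857·0.714286=0.1913; V=1.285714+0.267857+0.191327=1.7449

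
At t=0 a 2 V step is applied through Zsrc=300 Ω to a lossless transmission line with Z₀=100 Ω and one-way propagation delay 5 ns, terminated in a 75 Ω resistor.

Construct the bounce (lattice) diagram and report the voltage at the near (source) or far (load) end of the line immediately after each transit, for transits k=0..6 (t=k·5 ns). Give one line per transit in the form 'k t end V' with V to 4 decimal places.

Γ_L=-0.142857, Γ_S=0.500000; launch V₁=2·100/400=0.500000
k=0 src: V=0.5000
k=1 load: inc=0.500000, refl=0.500000·-0.142857=-0.0714; V=0.000000+0.500000+-0.071429=0.4286
k=2 src: inc=-0.071429, refl=-0.071429·0.500000=-0.0357; V=0.500000+-0.071429+-0.035714=0.3929
k=3 load: inc=-0.035714, refl=-0.035714·-0.142857=0.0051; V=0.428571+-0.035714+0.005102=0.3980
k=4 src: inc=0.005102, refl=0.005102·0.500000=0.0026; V=0.392857+0.005102+0.002551=0.4005
k=5 load: inc=0.002551, refl=0.002551·-0.142857=-0.0004; V=0.397959+0.002551+-0.000364=0.4001
k=6 src: inc=-0.000364, refl=-0.000364·0.500000=-0.0002; V=0.400510+-0.000364+-0.000182=0.4000

0 0 source 0.5000
1 5 load 0.4286
2 10 source 0.3929
3 15 load 0.3980
4 20 source 0.4005
5 25 load 0.4001
6 30 source 0.4000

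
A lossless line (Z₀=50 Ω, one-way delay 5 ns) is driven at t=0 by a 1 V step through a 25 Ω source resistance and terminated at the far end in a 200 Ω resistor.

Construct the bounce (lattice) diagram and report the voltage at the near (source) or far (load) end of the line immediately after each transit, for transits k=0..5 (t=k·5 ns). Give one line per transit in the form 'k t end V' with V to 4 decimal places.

0 0 source 0.6667
1 5 load 1.0667
2 10 source 0.9333
3 15 load 0.8533
4 20 source 0.8800
5 25 load 0.8960

Γ_L=0.600000, Γ_S=-0.333333; launch V₁=1·50/75=0.666667
k=0 src: V=0.6667
k=1 load: inc=0.666667, refl=0.666667·0.600000=0.4000; V=0.000000+0.666667+0.400000=1.0667
k=2 src: inc=0.400000, refl=0.400000·-0.333333=-0.1333; V=0.666667+0.400000+-0.133333=0.9333
k=3 load: inc=-0.133333, refl=-0.133333·0.600000=-0.0800; V=1.066667+-0.133333+-0.080000=0.8533
k=4 src: inc=-0.080000, refl=-0.080000·-0.333333=0.0267; V=0.933333+-0.080000+0.026667=0.8800
k=5 load: inc=0.026667, refl=0.026667·0.600000=0.0160; V=0.853333+0.026667+0.016000=0.8960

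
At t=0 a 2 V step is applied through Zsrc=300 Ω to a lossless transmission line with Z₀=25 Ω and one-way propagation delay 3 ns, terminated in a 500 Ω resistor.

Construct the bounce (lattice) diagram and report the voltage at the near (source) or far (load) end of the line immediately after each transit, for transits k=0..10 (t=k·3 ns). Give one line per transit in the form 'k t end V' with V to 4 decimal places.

0 0 source 0.1538
1 3 load 0.2930
2 6 source 0.4108
3 9 load 0.5174
4 12 source 0.6076
5 15 load 0.6891
6 18 source 0.7582
7 21 load 0.8206
8 24 source 0.8735
9 27 load 0.9213
10 30 source 0.9617

Γ_L=0.904762, Γ_S=0.846154; launch V₁=2·25/325=0.153846
k=0 src: V=0.1538
k=1 load: inc=0.153846, refl=0.153846·0.904762=0.1392; V=0.000000+0.153846+0.139194=0.2930
k=2 src: inc=0.139194, refl=0.139194·0.846154=0.1178; V=0.153846+0.139194+0.117780=0.4108
k=3 load: inc=0.117780, refl=0.117780·0.904762=0.1066; V=0.293040+0.117780+0.106563=0.5174
k=4 src: inc=0.106563, refl=0.106563·0.846154=0.0902; V=0.410820+0.106563+0.090168=0.6076
k=5 load: inc=0.090168, refl=0.090168·0.904762=0.0816; V=0.517382+0.090168+0.081581=0.6891
k=6 src: inc=0.081581, refl=0.081581·0.846154=0.0690; V=0.607551+0.081581+0.069030=0.7582
k=7 load: inc=0.069030, refl=0.069030·0.904762=0.0625; V=0.689132+0.069030+0.062456=0.8206
k=8 src: inc=0.062456, refl=0.062456·0.846154=0.0528; V=0.758162+0.062456+0.052847=0.8735
k=9 load: inc=0.052847, refl=0.052847·0.904762=0.0478; V=0.820617+0.052847+0.047814=0.9213
k=10 src: inc=0.047814, refl=0.047814·0.846154=0.0405; V=0.873464+0.047814+0.040458=0.9617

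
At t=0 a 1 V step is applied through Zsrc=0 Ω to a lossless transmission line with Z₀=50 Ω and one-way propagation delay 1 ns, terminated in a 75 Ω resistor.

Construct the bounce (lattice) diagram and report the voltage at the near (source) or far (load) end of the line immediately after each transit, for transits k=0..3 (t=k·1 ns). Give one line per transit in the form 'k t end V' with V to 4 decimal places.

Γ_L=0.200000, Γ_S=-1.000000; launch V₁=1·50/50=1.000000
k=0 src: V=1.0000
k=1 load: inc=1.000000, refl=1.000000·0.200000=0.2000; V=0.000000+1.000000+0.200000=1.2000
k=2 src: inc=0.200000, refl=0.200000·-1.000000=-0.2000; V=1.000000+0.200000+-0.200000=1.0000
k=3 load: inc=-0.200000, refl=-0.200000·0.200000=-0.0400; V=1.200000+-0.200000+-0.040000=0.9600

0 0 source 1.0000
1 1 load 1.2000
2 2 source 1.0000
3 3 load 0.9600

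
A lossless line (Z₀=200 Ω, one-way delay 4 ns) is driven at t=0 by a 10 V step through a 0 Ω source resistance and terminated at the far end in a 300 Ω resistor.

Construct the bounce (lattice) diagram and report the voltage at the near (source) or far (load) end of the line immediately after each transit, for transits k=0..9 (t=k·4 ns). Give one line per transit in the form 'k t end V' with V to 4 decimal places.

0 0 source 10.0000
1 4 load 12.0000
2 8 source 10.0000
3 12 load 9.6000
4 16 source 10.0000
5 20 load 10.0800
6 24 source 10.0000
7 28 load 9.9840
8 32 source 10.0000
9 36 load 10.0032

Γ_L=0.200000, Γ_S=-1.000000; launch V₁=10·200/200=10.000000
k=0 src: V=10.0000
k=1 load: inc=10.000000, refl=10.000000·0.200000=2.0000; V=0.000000+10.000000+2.000000=12.0000
k=2 src: inc=2.000000, refl=2.000000·-1.000000=-2.0000; V=10.000000+2.000000+-2.000000=10.0000
k=3 load: inc=-2.000000, refl=-2.000000·0.200000=-0.4000; V=12.000000+-2.000000+-0.400000=9.6000
k=4 src: inc=-0.400000, refl=-0.400000·-1.000000=0.4000; V=10.000000+-0.400000+0.400000=10.0000
k=5 load: inc=0.400000, refl=0.400000·0.200000=0.0800; V=9.600000+0.400000+0.080000=10.0800
k=6 src: inc=0.080000, refl=0.080000·-1.000000=-0.0800; V=10.000000+0.080000+-0.080000=10.0000
k=7 load: inc=-0.080000, refl=-0.080000·0.200000=-0.0160; V=10.080000+-0.080000+-0.016000=9.9840
k=8 src: inc=-0.016000, refl=-0.016000·-1.000000=0.0160; V=10.000000+-0.016000+0.016000=10.0000
k=9 load: inc=0.016000, refl=0.016000·0.200000=0.0032; V=9.984000+0.016000+0.003200=10.0032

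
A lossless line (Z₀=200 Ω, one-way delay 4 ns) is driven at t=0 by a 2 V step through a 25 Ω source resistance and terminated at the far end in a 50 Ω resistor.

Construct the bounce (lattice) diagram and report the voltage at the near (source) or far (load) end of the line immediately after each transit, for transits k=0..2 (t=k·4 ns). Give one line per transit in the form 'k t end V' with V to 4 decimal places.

Γ_L=-0.600000, Γ_S=-0.777778; launch V₁=2·200/225=1.777778
k=0 src: V=1.7778
k=1 load: inc=1.777778, refl=1.777778·-0.600000=-1.0667; V=0.000000+1.777778+-1.066667=0.7111
k=2 src: inc=-1.066667, refl=-1.066667·-0.777778=0.8296; V=1.777778+-1.066667+0.829630=1.5407

0 0 source 1.7778
1 4 load 0.7111
2 8 source 1.5407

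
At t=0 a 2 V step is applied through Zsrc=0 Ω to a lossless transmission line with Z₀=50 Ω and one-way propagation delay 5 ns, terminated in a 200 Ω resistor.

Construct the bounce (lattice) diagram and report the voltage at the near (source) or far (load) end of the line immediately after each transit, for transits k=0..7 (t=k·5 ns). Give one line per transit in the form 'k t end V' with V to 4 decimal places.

0 0 source 2.0000
1 5 load 3.2000
2 10 source 2.0000
3 15 load 1.2800
4 20 source 2.0000
5 25 load 2.4320
6 30 source 2.0000
7 35 load 1.7408

Γ_L=0.600000, Γ_S=-1.000000; launch V₁=2·50/50=2.000000
k=0 src: V=2.0000
k=1 load: inc=2.000000, refl=2.000000·0.600000=1.2000; V=0.000000+2.000000+1.200000=3.2000
k=2 src: inc=1.200000, refl=1.200000·-1.000000=-1.2000; V=2.000000+1.200000+-1.200000=2.0000
k=3 load: inc=-1.200000, refl=-1.200000·0.600000=-0.7200; V=3.200000+-1.200000+-0.720000=1.2800
k=4 src: inc=-0.720000, refl=-0.720000·-1.000000=0.7200; V=2.000000+-0.720000+0.720000=2.0000
k=5 load: inc=0.720000, refl=0.720000·0.600000=0.4320; V=1.280000+0.720000+0.432000=2.4320
k=6 src: inc=0.432000, refl=0.432000·-1.000000=-0.4320; V=2.000000+0.432000+-0.432000=2.0000
k=7 load: inc=-0.432000, refl=-0.432000·0.600000=-0.2592; V=2.432000+-0.432000+-0.259200=1.7408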